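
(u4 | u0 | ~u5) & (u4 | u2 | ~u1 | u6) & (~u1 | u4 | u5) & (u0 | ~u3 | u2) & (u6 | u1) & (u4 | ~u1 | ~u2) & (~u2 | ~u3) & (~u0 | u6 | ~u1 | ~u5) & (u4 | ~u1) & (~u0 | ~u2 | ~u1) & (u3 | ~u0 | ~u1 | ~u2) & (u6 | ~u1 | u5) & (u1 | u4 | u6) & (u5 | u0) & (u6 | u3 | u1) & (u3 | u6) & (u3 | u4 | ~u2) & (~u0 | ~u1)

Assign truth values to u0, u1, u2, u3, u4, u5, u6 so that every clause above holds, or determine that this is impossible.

u0: 1; u1: 0; u2: 0; u3: 1; u4: 0; u5: 0; u6: 1

Try u6 = 1.
Try u2 = 0.
Try u0 = 1.
From the singleton clause (~u1), u1 = 0.
Every clause is now satisfied; u3, u4, u5 are unconstrained.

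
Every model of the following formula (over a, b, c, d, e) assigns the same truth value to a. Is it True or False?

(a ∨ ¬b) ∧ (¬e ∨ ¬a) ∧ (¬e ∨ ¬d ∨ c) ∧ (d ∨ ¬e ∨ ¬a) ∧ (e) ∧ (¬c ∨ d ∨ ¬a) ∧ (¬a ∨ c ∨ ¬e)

False

Suppose a = True.
Unit clause (¬e) forces e = False.
But (e) is also a unit clause — contradiction.
So every satisfying assignment has a = False.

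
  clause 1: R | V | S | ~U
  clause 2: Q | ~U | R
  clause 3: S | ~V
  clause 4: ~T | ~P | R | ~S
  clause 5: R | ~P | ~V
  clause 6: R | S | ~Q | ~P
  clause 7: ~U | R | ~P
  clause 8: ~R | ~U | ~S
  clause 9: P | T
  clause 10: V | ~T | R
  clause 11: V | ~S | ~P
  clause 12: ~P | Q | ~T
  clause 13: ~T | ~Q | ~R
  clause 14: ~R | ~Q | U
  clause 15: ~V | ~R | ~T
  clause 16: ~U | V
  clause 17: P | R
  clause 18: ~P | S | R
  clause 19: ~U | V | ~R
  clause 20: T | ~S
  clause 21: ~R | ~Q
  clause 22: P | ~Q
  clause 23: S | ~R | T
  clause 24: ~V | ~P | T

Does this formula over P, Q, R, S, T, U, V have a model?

Satisfiable

Suppose S = 1.
From the singleton clause (T), T = 1.
Suppose P = 0.
From the singleton clause (R), R = 1.
From the singleton clause (~U), U = 0.
From the singleton clause (~Q), Q = 0.
From the singleton clause (~V), V = 0.
All clauses are satisfied.
A satisfying assignment: P: 0,  Q: 0,  R: 1,  S: 1,  T: 1,  U: 0,  V: 0.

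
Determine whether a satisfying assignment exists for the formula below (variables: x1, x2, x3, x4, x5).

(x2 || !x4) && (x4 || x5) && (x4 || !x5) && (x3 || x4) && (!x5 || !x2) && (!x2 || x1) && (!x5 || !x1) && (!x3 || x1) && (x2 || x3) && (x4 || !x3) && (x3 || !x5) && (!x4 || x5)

Unsatisfiable

Try x2 = true.
The clause (!x5) is unit, so x5 = false.
The clause (x4) is unit, so x4 = true.
Now (!x4) is unsatisfied and unit — conflict.
Undo x2 and try x2 = false.
The clause (!x4) is unit, so x4 = false.
The clause (x5) is unit, so x5 = true.
Now (!x5) is unsatisfied and unit — conflict.
Both values of x2 lead to a conflict.
No assignment satisfies every clause.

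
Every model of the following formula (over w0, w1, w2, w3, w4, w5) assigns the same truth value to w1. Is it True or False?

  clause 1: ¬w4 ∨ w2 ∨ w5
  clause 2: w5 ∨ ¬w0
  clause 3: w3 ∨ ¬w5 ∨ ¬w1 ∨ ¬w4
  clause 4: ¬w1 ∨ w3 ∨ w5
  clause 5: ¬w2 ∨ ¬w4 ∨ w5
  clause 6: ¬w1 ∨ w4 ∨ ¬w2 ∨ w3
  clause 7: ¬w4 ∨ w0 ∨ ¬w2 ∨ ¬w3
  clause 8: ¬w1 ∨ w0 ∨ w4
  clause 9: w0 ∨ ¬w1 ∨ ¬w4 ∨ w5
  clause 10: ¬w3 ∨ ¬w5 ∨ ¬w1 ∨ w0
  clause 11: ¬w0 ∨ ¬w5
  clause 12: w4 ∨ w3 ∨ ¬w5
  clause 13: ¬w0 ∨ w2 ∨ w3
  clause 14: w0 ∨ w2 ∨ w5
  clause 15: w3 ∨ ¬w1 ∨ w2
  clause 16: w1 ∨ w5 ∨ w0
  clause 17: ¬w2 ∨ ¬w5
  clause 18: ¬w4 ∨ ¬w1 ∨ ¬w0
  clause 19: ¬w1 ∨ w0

False

Suppose w1 = True.
Unit clause (w0) forces w0 = True.
Unit clause (w5) forces w5 = True.
That conflicts with the unit clause (¬w5).
So every satisfying assignment has w1 = False.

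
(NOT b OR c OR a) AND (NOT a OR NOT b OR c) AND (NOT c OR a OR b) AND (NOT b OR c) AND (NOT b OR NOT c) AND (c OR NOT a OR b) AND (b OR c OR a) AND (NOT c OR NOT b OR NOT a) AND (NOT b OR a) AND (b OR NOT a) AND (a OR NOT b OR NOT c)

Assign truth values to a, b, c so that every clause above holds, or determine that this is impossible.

UNSATISFIABLE

Case b = false:
Unit clause (NOT a) forces a = false.
Unit clause (NOT c) forces c = false.
Now (c) is unsatisfied and unit — conflict.
Backtrack on b: now try b = true.
Unit clause (c) forces c = true.
Now (NOT c) is unsatisfied and unit — conflict.
Neither b = true nor b = false works.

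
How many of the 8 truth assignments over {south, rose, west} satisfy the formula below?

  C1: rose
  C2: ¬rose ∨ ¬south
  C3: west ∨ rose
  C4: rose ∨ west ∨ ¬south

There are 2^3 = 8 truth assignments over (south, rose, west).
Split on west. With west = True, the clauses containing west are satisfied and ¬west drops from the rest; 1 of the 2^2 = 4 assignments to the other variables satisfy what remains.
With west = False, by the same count on the reduced clause set, 1 assignment works.
(One model: south=F, rose=T, west=F.)
Total: 1 + 1 = 2.

2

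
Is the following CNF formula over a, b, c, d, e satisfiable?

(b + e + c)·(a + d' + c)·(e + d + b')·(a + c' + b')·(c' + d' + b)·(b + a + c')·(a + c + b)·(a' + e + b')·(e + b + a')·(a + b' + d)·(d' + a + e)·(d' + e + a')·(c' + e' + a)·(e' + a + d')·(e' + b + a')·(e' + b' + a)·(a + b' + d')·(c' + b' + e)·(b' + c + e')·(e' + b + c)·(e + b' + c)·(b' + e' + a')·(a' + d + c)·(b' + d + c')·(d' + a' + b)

Unsatisfiable

Try b = 1.
Try e = 1.
(a) alone gives a = 1.
That conflicts with the unit clause (a').
Backtrack on e: now try e = 0.
(d) alone gives d = 1.
(a') alone gives a = 0.
That conflicts with the unit clause (a).
Either choice for e ends in contradiction.
Backtrack on b: now try b = 0.
Try e = 1.
(a') alone gives a = 0.
(c') alone gives c = 0.
That conflicts with the unit clause (c).
Backtrack on e: now try e = 0.
(c) alone gives c = 1.
(d') alone gives d = 0.
(a) alone gives a = 1.
That conflicts with the unit clause (a').
Either choice for e ends in contradiction.
Either choice for b ends in contradiction.
No assignment satisfies every clause.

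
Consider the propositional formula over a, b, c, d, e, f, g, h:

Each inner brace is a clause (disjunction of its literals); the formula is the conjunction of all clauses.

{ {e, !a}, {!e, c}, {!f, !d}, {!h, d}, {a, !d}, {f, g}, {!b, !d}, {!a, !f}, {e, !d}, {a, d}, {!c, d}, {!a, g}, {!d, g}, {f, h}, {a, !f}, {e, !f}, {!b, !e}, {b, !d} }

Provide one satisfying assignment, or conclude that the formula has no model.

UNSATISFIABLE

Try e = true.
The clause (c) is unit, so c = true.
The clause (d) is unit, so d = true.
The clause (!f) is unit, so f = false.
The clause (a) is unit, so a = true.
The clause (g) is unit, so g = true.
The clause (!b) is unit, so b = false.
That conflicts with the unit clause (b).
Backtrack on e: now try e = false.
The clause (!a) is unit, so a = false.
The clause (!d) is unit, so d = false.
That conflicts with the unit clause (d).
Both values of e lead to a conflict.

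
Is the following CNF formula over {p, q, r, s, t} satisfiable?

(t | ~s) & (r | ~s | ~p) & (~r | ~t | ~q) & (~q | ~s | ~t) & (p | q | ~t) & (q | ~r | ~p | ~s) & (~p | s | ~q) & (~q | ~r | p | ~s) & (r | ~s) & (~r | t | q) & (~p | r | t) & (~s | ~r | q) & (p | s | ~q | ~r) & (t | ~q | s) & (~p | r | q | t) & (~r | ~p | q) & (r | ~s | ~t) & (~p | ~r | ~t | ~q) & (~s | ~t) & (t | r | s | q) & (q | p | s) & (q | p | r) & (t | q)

Yes, satisfiable

Suppose t = 1.
The clause (~s) is unit, so s = 0.
Suppose r = 0.
Suppose p = 1.
The clause (~q) is unit, so q = 0.
Every clause now holds.
A satisfying assignment: p=1; q=0; r=0; s=0; t=1.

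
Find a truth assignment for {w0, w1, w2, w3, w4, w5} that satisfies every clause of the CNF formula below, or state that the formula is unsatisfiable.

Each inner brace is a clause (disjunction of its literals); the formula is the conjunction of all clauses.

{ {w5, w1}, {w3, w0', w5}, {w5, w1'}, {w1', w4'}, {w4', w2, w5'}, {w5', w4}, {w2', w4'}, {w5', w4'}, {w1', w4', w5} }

Branch on w5: set w5 = 1.
Unit clause (w4) forces w4 = 1.
Now (w4') is unsatisfied and unit — conflict.
Undo w5 and try w5 = 0.
Unit clause (w1) forces w1 = 1.
Now (w1') is unsatisfied and unit — conflict.
Neither w5 = 1 nor w5 = 0 works.

UNSATISFIABLE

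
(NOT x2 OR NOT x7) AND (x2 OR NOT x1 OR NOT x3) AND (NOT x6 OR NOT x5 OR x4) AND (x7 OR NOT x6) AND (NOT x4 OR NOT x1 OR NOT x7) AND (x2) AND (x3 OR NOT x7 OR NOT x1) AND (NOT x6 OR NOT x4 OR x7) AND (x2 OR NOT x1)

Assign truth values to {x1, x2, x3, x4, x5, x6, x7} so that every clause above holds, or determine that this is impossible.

x1: true; x2: true; x3: false; x4: false; x5: true; x6: false; x7: false

The clause (x2) is unit, so x2 = true.
The clause (NOT x7) is unit, so x7 = false.
The clause (NOT x6) is unit, so x6 = false.
All clauses hold; x1, x3, x4, x5 can take either value.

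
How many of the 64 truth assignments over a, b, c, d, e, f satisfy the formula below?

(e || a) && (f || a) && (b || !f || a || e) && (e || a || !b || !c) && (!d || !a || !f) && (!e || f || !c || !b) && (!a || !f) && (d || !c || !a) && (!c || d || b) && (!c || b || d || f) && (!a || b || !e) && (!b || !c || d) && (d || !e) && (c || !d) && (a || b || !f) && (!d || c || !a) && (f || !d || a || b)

There are 2^6 = 64 truth assignments over (a, b, c, d, e, f).
Split on d. With d = true, the clauses containing d are satisfied and !d drops from the rest; 3 of the 2^5 = 32 assignments to the other variables satisfy what remains.
With d = false, by the same count on the reduced clause set, 2 assignments work.
Total: 3 + 2 = 5.

5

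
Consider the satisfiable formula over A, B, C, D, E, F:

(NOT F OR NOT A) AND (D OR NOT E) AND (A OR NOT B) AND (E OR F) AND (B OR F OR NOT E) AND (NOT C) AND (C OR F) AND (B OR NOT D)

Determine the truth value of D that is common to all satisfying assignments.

False

Suppose D = true.
Unit clause (NOT C) forces C = false.
Unit clause (F) forces F = true.
Unit clause (NOT A) forces A = false.
Unit clause (NOT B) forces B = false.
Now (B) is unsatisfied and unit — conflict.
So every satisfying assignment has D = False.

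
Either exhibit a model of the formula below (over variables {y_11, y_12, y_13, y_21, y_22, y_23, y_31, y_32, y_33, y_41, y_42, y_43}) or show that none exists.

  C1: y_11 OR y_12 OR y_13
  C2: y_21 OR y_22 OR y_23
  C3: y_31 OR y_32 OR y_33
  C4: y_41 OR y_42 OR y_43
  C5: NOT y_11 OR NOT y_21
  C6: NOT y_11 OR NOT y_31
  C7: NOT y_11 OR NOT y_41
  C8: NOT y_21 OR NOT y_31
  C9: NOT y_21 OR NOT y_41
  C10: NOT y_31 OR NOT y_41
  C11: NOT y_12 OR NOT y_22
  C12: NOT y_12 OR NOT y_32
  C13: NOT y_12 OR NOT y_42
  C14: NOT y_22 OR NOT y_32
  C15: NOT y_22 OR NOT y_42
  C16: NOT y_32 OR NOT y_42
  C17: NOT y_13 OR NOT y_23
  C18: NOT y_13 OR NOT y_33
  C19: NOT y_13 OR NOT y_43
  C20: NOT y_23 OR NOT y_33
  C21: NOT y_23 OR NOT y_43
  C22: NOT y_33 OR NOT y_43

Try y_11 = false.
Try y_12 = true.
The clause (NOT y_22) is unit, so y_22 = false.
The clause (NOT y_32) is unit, so y_32 = false.
The clause (NOT y_42) is unit, so y_42 = false.
Try y_21 = true.
The clause (NOT y_31) is unit, so y_31 = false.
The clause (y_33) is unit, so y_33 = true.
The clause (NOT y_41) is unit, so y_41 = false.
The clause (y_43) is unit, so y_43 = true.
Now (NOT y_43) is unsatisfied and unit — conflict.
Undo y_21 and try y_21 = false.
The clause (y_23) is unit, so y_23 = true.
The clause (NOT y_13) is unit, so y_13 = false.
The clause (NOT y_33) is unit, so y_33 = false.
The clause (y_31) is unit, so y_31 = true.
The clause (NOT y_41) is unit, so y_41 = false.
The clause (y_43) is unit, so y_43 = true.
Now (NOT y_43) is unsatisfied and unit — conflict.
Either choice for y_21 ends in contradiction.
Undo y_12 and try y_12 = false.
The clause (y_13) is unit, so y_13 = true.
The clause (NOT y_23) is unit, so y_23 = false.
The clause (NOT y_33) is unit, so y_33 = false.
The clause (NOT y_43) is unit, so y_43 = false.
Try y_21 = true.
The clause (NOT y_31) is unit, so y_31 = false.
The clause (y_32) is unit, so y_32 = true.
The clause (NOT y_41) is unit, so y_41 = false.
The clause (y_42) is unit, so y_42 = true.
Now (NOT y_42) is unsatisfied and unit — conflict.
Undo y_21 and try y_21 = false.
The clause (y_22) is unit, so y_22 = true.
The clause (NOT y_32) is unit, so y_32 = false.
The clause (y_31) is unit, so y_31 = true.
The clause (NOT y_41) is unit, so y_41 = false.
The clause (y_42) is unit, so y_42 = true.
Now (NOT y_42) is unsatisfied and unit — conflict.
Either choice for y_21 ends in contradiction.
Either choice for y_12 ends in contradiction.
Undo y_11 and try y_11 = true.
The clause (NOT y_21) is unit, so y_21 = false.
The clause (NOT y_31) is unit, so y_31 = false.
The clause (NOT y_41) is unit, so y_41 = false.
Try y_22 = true.
The clause (NOT y_12) is unit, so y_12 = false.
The clause (NOT y_32) is unit, so y_32 = false.
The clause (y_33) is unit, so y_33 = true.
The clause (NOT y_42) is unit, so y_42 = false.
The clause (y_43) is unit, so y_43 = true.
Now (NOT y_43) is unsatisfied and unit — conflict.
Undo y_22 and try y_22 = false.
The clause (y_23) is unit, so y_23 = true.
The clause (NOT y_13) is unit, so y_13 = false.
The clause (NOT y_33) is unit, so y_33 = false.
The clause (y_32) is unit, so y_32 = true.
The clause (NOT y_12) is unit, so y_12 = false.
The clause (NOT y_42) is unit, so y_42 = false.
The clause (y_43) is unit, so y_43 = true.
Now (NOT y_43) is unsatisfied and unit — conflict.
Either choice for y_22 ends in contradiction.
Either choice for y_11 ends in contradiction.

UNSATISFIABLE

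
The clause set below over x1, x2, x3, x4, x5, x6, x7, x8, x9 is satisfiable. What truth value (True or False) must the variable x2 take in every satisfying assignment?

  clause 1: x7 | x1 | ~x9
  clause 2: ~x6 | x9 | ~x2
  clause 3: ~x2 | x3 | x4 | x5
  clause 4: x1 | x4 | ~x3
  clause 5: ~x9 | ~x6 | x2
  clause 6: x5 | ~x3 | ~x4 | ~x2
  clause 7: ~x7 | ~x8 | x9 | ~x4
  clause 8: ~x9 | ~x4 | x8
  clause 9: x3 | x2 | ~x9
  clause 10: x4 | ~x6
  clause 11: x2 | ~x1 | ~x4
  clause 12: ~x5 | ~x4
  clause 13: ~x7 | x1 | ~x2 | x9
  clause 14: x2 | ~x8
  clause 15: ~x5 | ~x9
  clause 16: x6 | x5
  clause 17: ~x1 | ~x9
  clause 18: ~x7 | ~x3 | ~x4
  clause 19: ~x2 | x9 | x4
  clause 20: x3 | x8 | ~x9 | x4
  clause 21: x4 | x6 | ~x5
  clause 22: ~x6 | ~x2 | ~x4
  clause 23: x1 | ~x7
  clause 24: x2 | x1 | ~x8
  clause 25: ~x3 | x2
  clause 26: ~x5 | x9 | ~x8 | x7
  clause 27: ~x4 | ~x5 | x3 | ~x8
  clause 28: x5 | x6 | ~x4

False

Suppose x2 = 1.
Case x6 = 0:
(x5) alone gives x5 = 1.
(~x4) alone gives x4 = 0.
That conflicts with the unit clause (x4).
Undo x6 and try x6 = 1.
(x9) alone gives x9 = 1.
(x4) alone gives x4 = 1.
That conflicts with the unit clause (~x4).
Neither x6 = 1 nor x6 = 0 works.
So every satisfying assignment has x2 = False.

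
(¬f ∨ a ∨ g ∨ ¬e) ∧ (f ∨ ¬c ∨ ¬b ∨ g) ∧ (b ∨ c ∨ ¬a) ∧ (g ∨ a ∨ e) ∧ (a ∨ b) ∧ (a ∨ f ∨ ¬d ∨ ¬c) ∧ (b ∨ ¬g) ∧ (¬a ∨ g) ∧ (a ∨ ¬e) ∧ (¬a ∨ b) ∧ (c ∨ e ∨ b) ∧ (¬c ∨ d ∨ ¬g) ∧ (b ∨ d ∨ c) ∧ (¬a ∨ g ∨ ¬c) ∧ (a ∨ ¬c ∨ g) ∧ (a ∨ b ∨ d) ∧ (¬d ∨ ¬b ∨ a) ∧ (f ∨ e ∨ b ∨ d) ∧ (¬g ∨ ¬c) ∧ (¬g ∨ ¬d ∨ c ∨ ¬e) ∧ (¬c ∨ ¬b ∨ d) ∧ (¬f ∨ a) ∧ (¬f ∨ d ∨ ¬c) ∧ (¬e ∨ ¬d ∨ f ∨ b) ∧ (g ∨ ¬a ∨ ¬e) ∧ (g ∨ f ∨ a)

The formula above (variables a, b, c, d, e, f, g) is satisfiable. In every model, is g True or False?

True

Suppose g = False.
Unit clause (¬a) forces a = False.
Unit clause (e) forces e = True.
That conflicts with the unit clause (¬e).
So every satisfying assignment has g = True.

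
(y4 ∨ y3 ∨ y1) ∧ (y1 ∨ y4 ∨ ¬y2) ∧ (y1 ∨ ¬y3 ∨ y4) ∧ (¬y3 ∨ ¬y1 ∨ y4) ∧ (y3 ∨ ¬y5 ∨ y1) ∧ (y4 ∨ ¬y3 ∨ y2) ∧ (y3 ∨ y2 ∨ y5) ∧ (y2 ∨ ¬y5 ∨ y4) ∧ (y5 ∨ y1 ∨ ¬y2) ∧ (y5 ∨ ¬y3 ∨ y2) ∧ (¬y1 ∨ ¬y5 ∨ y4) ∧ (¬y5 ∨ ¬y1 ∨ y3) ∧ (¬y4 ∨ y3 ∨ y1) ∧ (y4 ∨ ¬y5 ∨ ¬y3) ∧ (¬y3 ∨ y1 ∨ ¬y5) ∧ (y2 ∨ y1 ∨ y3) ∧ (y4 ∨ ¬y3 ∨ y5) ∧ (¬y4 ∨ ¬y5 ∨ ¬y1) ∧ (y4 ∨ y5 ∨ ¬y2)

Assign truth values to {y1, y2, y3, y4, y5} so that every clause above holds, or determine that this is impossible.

Try y4 = True.
Try y3 = False.
(y1) alone gives y1 = True.
(¬y5) alone gives y5 = False.
(y2) alone gives y2 = True.
This assignment satisfies each clause.

y1=True,  y2=True,  y3=False,  y4=True,  y5=False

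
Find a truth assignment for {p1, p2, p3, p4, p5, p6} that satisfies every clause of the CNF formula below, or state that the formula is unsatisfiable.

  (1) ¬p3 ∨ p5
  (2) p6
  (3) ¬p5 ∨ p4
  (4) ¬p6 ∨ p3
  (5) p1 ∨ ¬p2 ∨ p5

p1=True,  p2=False,  p3=True,  p4=True,  p5=True,  p6=True

Unit clause (p6) forces p6 = True.
Unit clause (p3) forces p3 = True.
Unit clause (p5) forces p5 = True.
Unit clause (p4) forces p4 = True.
Every clause is now satisfied; p1, p2 are unconstrained.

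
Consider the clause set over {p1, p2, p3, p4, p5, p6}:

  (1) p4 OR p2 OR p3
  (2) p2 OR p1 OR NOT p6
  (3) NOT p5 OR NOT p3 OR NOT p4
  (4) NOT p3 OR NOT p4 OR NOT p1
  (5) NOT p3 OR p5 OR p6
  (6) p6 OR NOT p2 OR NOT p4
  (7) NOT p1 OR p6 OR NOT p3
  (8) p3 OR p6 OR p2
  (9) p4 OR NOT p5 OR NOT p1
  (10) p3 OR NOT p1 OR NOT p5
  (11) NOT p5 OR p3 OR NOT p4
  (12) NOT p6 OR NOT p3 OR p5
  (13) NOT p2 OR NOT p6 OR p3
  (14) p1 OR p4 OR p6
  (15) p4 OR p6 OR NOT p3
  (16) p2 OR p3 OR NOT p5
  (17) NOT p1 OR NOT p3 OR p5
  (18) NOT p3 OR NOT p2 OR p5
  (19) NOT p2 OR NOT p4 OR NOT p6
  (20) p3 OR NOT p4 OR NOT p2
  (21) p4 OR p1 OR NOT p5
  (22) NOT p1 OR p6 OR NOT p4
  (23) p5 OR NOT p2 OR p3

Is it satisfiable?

Case p4 = true:
Case p5 = false:
Case p3 = false:
(NOT p2) alone gives p2 = false.
(p6) alone gives p6 = true.
(p1) alone gives p1 = true.
All clauses are satisfied.
A satisfying assignment: p1: true; p2: false; p3: false; p4: true; p5: false; p6: true.

Yes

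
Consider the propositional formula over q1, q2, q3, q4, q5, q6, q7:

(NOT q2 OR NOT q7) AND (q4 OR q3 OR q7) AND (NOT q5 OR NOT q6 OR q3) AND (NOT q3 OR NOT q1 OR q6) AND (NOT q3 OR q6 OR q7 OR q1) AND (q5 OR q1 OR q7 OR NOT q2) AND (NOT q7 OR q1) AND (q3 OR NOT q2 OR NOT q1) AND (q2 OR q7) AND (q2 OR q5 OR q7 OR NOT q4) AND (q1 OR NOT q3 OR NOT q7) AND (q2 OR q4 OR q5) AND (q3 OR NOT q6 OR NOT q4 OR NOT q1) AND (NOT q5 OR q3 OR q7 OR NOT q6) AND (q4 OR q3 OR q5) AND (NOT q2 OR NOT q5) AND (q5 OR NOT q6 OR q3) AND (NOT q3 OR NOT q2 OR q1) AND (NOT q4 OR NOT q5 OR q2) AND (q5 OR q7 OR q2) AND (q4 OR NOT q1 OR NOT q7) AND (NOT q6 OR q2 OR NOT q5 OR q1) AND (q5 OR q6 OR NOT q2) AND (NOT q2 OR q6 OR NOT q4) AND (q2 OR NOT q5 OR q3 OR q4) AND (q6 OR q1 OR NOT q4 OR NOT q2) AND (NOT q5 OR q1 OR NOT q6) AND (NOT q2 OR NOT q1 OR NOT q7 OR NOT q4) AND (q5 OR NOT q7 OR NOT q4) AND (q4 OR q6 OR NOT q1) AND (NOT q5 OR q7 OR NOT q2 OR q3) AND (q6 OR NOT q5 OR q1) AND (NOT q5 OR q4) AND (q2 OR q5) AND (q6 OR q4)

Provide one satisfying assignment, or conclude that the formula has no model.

Branch on q2: set q2 = true.
The clause (NOT q7) is unit, so q7 = false.
The clause (NOT q5) is unit, so q5 = false.
The clause (q1) is unit, so q1 = true.
The clause (q3) is unit, so q3 = true.
The clause (q6) is unit, so q6 = true.
No clause remains; q4 is free.

q1=true,  q2=true,  q3=true,  q4=false,  q5=false,  q6=true,  q7=false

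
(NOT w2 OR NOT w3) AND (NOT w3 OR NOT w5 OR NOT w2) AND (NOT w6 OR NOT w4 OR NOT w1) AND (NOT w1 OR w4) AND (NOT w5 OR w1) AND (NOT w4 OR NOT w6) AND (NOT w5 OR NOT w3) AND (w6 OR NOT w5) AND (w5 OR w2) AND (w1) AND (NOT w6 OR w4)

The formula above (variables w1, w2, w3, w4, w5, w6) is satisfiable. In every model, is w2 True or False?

True

Suppose w2 = false.
From the singleton clause (w5), w5 = true.
From the singleton clause (w1), w1 = true.
From the singleton clause (w4), w4 = true.
From the singleton clause (NOT w6), w6 = false.
But (w6) is also a unit clause — contradiction.
So every satisfying assignment has w2 = True.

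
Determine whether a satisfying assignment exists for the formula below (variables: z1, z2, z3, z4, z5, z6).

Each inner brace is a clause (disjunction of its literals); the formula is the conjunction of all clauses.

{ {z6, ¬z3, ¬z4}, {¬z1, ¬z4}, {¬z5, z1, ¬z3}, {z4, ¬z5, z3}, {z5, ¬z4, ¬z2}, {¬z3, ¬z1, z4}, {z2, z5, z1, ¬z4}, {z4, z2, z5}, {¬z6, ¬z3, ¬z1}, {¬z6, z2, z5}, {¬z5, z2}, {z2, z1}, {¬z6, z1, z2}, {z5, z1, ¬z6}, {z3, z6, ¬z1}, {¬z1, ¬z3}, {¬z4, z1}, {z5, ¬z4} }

Suppose z1 = False.
Unit clause (z2) forces z2 = True.
Unit clause (¬z4) forces z4 = False.
Suppose z5 = False.
Unit clause (¬z6) forces z6 = False.
No clause remains; z3 is free.
A satisfying assignment: z1: False,  z2: True,  z3: True,  z4: False,  z5: False,  z6: False.

Satisfiable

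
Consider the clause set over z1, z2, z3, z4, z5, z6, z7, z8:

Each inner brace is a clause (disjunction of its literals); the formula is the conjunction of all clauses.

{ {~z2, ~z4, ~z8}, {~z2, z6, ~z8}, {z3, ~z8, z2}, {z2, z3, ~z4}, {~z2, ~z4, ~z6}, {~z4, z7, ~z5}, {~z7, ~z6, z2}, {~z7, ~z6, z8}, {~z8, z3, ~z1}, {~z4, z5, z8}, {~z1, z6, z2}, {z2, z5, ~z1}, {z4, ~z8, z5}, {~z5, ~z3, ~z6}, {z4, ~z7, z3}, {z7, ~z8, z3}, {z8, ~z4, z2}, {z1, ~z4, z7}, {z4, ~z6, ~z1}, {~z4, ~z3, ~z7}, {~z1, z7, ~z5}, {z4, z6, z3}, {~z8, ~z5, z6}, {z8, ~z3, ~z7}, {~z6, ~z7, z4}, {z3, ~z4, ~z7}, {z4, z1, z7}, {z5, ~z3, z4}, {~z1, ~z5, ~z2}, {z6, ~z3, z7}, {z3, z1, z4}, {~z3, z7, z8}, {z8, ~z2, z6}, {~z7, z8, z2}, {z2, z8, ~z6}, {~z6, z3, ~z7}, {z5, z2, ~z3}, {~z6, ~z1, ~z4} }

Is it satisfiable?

No, unsatisfiable

Try z2 = 0.
Try z3 = 1.
Unit clause (z5) forces z5 = 1.
Unit clause (~z6) forces z6 = 0.
Unit clause (~z1) forces z1 = 0.
Unit clause (~z8) forces z8 = 0.
Unit clause (~z4) forces z4 = 0.
Unit clause (~z7) forces z7 = 0.
But (z7) is also a unit clause — contradiction.
That branch fails; take z3 = 0 instead.
Unit clause (~z8) forces z8 = 0.
Unit clause (~z4) forces z4 = 0.
Unit clause (~z7) forces z7 = 0.
Unit clause (z6) forces z6 = 1.
But (~z6) is also a unit clause — contradiction.
Both values of z3 lead to a conflict.
That branch fails; take z2 = 1 instead.
Try z4 = 0.
Try z6 = 1.
Unit clause (~z1) forces z1 = 0.
Unit clause (~z7) forces z7 = 0.
But (z7) is also a unit clause — contradiction.
That branch fails; take z6 = 0 instead.
Unit clause (~z8) forces z8 = 0.
But (z8) is also a unit clause — contradiction.
Both values of z6 lead to a conflict.
That branch fails; take z4 = 1 instead.
Unit clause (~z8) forces z8 = 0.
Unit clause (~z6) forces z6 = 0.
But (z6) is also a unit clause — contradiction.
Both values of z4 lead to a conflict.
Both values of z2 lead to a conflict.
No assignment satisfies every clause.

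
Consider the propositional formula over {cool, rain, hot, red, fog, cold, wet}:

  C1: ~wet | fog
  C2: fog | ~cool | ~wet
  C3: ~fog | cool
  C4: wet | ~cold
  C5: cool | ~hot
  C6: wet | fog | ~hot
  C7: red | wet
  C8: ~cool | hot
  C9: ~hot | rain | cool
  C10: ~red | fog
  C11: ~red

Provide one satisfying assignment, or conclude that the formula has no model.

The clause (~red) is unit, so red = 0.
The clause (wet) is unit, so wet = 1.
The clause (fog) is unit, so fog = 1.
The clause (cool) is unit, so cool = 1.
The clause (hot) is unit, so hot = 1.
Every clause is now satisfied; rain, cold are unconstrained.

cool: 1,  rain: 1,  hot: 1,  red: 0,  fog: 1,  cold: 0,  wet: 1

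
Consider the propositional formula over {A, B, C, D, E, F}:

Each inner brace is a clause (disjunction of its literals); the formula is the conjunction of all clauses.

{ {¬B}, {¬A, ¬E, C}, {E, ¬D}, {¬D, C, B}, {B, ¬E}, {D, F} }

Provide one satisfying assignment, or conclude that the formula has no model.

A=False, B=False, C=False, D=False, E=False, F=True

The clause (¬B) is unit, so B = False.
The clause (¬E) is unit, so E = False.
The clause (¬D) is unit, so D = False.
The clause (F) is unit, so F = True.
Every clause is now satisfied; A, C are unconstrained.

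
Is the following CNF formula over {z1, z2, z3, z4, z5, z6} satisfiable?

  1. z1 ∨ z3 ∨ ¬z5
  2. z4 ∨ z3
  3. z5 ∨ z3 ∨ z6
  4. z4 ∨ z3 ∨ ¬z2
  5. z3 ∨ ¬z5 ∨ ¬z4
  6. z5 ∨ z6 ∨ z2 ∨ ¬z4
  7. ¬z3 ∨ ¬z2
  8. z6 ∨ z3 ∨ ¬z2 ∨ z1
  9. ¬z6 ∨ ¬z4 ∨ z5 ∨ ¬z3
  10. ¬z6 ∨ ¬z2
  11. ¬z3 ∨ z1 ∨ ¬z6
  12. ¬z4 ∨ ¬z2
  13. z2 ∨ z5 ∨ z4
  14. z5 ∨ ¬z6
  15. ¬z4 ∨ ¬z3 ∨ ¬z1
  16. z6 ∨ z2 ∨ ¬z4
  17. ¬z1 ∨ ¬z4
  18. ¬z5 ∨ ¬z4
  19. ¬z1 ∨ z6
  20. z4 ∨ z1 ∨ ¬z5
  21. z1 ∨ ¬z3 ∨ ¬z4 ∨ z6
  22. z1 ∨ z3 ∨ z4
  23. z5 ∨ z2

Yes, satisfiable

Case z4 = False:
Unit clause (z3) forces z3 = True.
Unit clause (¬z2) forces z2 = False.
Unit clause (z5) forces z5 = True.
Unit clause (z1) forces z1 = True.
Unit clause (z6) forces z6 = True.
Every clause now holds.
A satisfying assignment: z1=True, z2=False, z3=True, z4=False, z5=True, z6=True.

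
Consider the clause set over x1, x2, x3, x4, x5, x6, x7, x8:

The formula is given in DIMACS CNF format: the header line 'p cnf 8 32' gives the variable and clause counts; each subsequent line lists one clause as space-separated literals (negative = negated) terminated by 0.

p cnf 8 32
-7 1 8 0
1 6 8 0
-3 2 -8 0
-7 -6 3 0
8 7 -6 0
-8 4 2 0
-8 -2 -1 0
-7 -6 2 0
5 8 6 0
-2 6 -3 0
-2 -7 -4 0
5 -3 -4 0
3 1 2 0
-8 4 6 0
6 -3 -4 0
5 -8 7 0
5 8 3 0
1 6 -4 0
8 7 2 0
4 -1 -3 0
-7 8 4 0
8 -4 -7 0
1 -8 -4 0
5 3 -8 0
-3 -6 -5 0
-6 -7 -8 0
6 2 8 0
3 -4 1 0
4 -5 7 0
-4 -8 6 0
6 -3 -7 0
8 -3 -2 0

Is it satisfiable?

Satisfiable

Case x7 = False:
Case x8 = True:
From the singleton clause (x5), x5 = True.
From the singleton clause (x4), x4 = True.
From the singleton clause (x1), x1 = True.
From the singleton clause (¬x2), x2 = False.
From the singleton clause (¬x3), x3 = False.
From the singleton clause (x6), x6 = True.
Every clause now holds.
A satisfying assignment: x1 ↦ True,  x2 ↦ False,  x3 ↦ False,  x4 ↦ True,  x5 ↦ True,  x6 ↦ True,  x7 ↦ False,  x8 ↦ True.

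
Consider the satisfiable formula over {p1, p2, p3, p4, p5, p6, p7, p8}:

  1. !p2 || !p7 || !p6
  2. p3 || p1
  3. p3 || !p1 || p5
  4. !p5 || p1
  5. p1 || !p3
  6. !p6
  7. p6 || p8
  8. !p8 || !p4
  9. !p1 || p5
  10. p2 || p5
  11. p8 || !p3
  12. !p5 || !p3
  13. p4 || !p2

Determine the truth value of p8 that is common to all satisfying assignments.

True

Suppose p8 = false.
The clause (!p6) is unit, so p6 = false.
Now (p6) is unsatisfied and unit — conflict.
So every satisfying assignment has p8 = True.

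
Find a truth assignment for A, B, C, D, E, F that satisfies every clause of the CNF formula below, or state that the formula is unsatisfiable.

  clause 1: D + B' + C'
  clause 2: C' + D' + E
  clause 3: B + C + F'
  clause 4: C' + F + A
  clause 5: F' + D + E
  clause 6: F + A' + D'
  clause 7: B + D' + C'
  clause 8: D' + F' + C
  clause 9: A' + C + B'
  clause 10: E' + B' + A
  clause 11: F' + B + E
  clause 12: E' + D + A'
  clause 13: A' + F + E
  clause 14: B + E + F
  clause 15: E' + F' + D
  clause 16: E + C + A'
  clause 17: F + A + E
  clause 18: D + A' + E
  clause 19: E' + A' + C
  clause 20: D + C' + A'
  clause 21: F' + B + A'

Case D = 1:
Case C = 0:
From the singleton clause (F'), F = 0.
From the singleton clause (A'), A = 0.
From the singleton clause (E), E = 1.
From the singleton clause (B'), B = 0.
This assignment satisfies each clause.

A ↦ 0,  B ↦ 0,  C ↦ 0,  D ↦ 1,  E ↦ 1,  F ↦ 0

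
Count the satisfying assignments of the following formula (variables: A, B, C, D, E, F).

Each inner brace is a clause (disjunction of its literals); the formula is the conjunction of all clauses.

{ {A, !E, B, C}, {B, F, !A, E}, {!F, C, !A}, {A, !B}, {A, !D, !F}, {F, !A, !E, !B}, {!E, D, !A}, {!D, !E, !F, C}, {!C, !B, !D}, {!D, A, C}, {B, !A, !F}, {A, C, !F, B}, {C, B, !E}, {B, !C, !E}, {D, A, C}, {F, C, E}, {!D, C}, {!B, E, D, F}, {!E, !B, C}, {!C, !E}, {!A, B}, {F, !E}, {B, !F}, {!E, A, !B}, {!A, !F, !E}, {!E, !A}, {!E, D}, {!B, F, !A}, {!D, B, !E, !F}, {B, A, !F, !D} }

3

There are 2^6 = 64 truth assignments over (A, B, C, D, E, F).
Split on F. With F = true, the clauses containing F are satisfied and !F drops from the rest; 1 of the 2^5 = 32 assignments to the other variables satisfy what remains.
With F = false, by the same count on the reduced clause set, 2 assignments work.
Total: 1 + 2 = 3.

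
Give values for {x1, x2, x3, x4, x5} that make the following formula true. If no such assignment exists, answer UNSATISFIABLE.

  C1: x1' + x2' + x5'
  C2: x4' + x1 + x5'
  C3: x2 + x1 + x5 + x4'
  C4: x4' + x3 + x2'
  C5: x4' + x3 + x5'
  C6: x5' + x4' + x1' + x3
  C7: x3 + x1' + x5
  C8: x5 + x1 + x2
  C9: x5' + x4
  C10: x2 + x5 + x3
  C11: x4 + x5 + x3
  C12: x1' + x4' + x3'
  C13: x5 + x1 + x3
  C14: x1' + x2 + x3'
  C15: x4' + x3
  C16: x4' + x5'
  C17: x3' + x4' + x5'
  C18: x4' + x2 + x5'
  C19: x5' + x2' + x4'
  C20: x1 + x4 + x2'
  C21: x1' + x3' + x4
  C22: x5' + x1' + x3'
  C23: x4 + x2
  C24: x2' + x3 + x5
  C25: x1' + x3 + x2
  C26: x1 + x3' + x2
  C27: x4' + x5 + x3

Branch on x5: set x5 = 0.
Branch on x3: set x3 = 1.
Branch on x1: set x1 = 0.
From the singleton clause (x2), x2 = 1.
From the singleton clause (x4), x4 = 1.
Every clause now holds.

x1 ↦ 0,  x2 ↦ 1,  x3 ↦ 1,  x4 ↦ 1,  x5 ↦ 0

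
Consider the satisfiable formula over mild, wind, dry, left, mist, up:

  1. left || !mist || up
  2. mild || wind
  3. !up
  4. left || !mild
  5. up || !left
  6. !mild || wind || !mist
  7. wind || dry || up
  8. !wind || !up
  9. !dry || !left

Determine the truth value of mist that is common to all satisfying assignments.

False

Suppose mist = true.
The clause (!up) is unit, so up = false.
The clause (left) is unit, so left = true.
But (!left) is also a unit clause — contradiction.
So every satisfying assignment has mist = False.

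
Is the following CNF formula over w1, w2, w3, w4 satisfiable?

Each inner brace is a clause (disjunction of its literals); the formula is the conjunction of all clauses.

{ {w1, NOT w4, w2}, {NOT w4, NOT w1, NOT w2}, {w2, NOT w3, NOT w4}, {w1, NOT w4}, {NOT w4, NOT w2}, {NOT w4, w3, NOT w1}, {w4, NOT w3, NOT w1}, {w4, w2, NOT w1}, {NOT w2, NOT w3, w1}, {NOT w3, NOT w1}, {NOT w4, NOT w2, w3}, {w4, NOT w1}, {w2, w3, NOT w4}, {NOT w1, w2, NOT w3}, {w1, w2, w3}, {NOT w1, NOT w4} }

Satisfiable

Suppose w1 = false.
The clause (NOT w4) is unit, so w4 = false.
Suppose w2 = true.
The clause (NOT w3) is unit, so w3 = false.
All clauses are satisfied.
A satisfying assignment: w1 ↦ false, w2 ↦ true, w3 ↦ false, w4 ↦ false.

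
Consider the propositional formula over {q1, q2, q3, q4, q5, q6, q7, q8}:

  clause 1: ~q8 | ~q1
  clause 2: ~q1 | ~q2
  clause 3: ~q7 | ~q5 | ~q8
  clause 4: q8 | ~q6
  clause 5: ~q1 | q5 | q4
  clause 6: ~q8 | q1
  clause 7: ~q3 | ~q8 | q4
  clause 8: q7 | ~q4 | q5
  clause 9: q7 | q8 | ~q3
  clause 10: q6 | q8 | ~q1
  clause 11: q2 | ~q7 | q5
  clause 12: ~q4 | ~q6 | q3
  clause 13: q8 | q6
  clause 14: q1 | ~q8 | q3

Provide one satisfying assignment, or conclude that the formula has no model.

Try q8 = 0.
From the singleton clause (~q6), q6 = 0.
But (q6) is also a unit clause — contradiction.
Undo q8 and try q8 = 1.
From the singleton clause (~q1), q1 = 0.
But (q1) is also a unit clause — contradiction.
Either choice for q8 ends in contradiction.

UNSATISFIABLE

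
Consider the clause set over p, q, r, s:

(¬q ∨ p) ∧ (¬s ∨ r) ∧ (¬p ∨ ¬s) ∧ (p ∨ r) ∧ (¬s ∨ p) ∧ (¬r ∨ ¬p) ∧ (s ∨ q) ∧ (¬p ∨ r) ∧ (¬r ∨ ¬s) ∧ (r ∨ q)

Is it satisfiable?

Try q = False.
From the singleton clause (s), s = True.
From the singleton clause (r), r = True.
Now (¬r) is unsatisfied and unit — conflict.
Backtrack on q: now try q = True.
From the singleton clause (p), p = True.
From the singleton clause (¬s), s = False.
From the singleton clause (¬r), r = False.
Now (r) is unsatisfied and unit — conflict.
Both values of q lead to a conflict.
No assignment satisfies every clause.

Unsatisfiable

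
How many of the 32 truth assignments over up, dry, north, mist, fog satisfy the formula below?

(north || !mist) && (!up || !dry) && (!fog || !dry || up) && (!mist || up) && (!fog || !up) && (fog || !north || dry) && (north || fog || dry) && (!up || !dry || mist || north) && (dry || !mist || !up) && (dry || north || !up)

There are 2^5 = 32 truth assignments over (up, dry, north, mist, fog).
Split on up. With up = true, the clauses containing up are satisfied and !up drops from the rest; 0 of the 2^4 = 16 assignments to the other variables satisfy what remains.
With up = false, by the same count on the reduced clause set, 4 assignments work.
(One model: up=F, dry=F, north=F, mist=F, fog=T.)
Total: 0 + 4 = 4.

4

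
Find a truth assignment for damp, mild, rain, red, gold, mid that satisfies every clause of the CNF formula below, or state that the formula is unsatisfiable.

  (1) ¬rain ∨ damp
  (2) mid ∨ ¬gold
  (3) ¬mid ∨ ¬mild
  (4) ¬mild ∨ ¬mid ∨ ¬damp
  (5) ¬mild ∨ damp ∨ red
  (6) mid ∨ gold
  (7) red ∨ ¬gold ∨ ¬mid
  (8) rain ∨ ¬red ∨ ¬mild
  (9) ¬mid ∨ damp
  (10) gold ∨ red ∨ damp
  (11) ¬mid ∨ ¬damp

UNSATISFIABLE

Case rain = False:
Case mid = True:
Unit clause (¬mild) forces mild = False.
Unit clause (damp) forces damp = True.
Now (¬damp) is unsatisfied and unit — conflict.
That branch fails; take mid = False instead.
Unit clause (¬gold) forces gold = False.
Now (gold) is unsatisfied and unit — conflict.
Neither mid = True nor mid = False works.
That branch fails; take rain = True instead.
Unit clause (damp) forces damp = True.
Unit clause (¬mid) forces mid = False.
Unit clause (¬gold) forces gold = False.
Now (gold) is unsatisfied and unit — conflict.
Neither rain = True nor rain = False works.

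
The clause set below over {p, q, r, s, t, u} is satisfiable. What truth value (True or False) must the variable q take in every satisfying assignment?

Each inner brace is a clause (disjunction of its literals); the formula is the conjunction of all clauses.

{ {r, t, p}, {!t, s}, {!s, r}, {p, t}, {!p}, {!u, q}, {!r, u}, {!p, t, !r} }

Suppose q = false.
From the singleton clause (!p), p = false.
From the singleton clause (t), t = true.
From the singleton clause (s), s = true.
From the singleton clause (r), r = true.
From the singleton clause (!u), u = false.
That conflicts with the unit clause (u).
So every satisfying assignment has q = True.

True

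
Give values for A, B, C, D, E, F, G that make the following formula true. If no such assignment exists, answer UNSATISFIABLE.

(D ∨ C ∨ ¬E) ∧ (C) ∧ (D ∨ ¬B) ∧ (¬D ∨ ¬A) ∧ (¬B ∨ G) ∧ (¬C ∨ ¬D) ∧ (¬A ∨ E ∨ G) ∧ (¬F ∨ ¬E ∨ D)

(C) alone gives C = True.
(¬D) alone gives D = False.
(¬B) alone gives B = False.
Suppose F = False.
Suppose A = True.
Suppose E = True.
No clause remains; G is free.

A=True,  B=False,  C=True,  D=False,  E=True,  F=False,  G=True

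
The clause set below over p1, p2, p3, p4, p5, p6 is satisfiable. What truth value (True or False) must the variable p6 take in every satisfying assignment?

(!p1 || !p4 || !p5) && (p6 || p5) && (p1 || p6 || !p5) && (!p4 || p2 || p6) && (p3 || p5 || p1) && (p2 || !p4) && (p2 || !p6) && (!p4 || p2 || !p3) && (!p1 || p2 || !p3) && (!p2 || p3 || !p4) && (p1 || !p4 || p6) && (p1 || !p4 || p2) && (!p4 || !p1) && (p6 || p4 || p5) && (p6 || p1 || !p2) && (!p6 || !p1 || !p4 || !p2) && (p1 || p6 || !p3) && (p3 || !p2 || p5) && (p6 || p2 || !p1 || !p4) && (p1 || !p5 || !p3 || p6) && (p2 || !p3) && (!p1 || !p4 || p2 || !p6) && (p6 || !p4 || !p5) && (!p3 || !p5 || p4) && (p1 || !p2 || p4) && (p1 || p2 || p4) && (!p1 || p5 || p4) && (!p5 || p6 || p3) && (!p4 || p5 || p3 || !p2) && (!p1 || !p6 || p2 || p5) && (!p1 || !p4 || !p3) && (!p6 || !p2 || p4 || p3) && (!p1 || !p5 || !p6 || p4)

Suppose p6 = false.
Unit clause (p5) forces p5 = true.
Unit clause (p1) forces p1 = true.
Unit clause (!p4) forces p4 = false.
Unit clause (!p3) forces p3 = false.
But (p3) is also a unit clause — contradiction.
So every satisfying assignment has p6 = True.

True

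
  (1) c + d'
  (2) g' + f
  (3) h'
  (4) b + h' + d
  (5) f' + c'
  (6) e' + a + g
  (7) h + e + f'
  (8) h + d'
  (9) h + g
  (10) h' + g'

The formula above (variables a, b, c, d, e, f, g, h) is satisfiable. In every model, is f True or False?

True

Suppose f = 0.
The clause (g') is unit, so g = 0.
The clause (h') is unit, so h = 0.
That conflicts with the unit clause (h).
So every satisfying assignment has f = True.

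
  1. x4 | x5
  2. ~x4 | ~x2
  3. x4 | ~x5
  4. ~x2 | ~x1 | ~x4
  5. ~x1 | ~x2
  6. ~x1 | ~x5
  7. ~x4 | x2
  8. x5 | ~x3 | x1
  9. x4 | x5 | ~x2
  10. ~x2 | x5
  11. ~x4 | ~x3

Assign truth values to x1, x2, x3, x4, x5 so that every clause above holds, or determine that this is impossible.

Case x4 = 1:
(~x2) alone gives x2 = 0.
That conflicts with the unit clause (x2).
That branch fails; take x4 = 0 instead.
(x5) alone gives x5 = 1.
That conflicts with the unit clause (~x5).
Neither x4 = 1 nor x4 = 0 works.

UNSATISFIABLE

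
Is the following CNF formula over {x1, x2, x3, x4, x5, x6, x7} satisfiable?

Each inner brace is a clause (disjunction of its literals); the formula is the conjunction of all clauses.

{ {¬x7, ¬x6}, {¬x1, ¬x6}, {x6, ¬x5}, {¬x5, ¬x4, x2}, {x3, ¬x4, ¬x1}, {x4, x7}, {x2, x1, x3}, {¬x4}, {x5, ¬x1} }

The clause (¬x4) is unit, so x4 = False.
The clause (x7) is unit, so x7 = True.
The clause (¬x6) is unit, so x6 = False.
The clause (¬x5) is unit, so x5 = False.
The clause (¬x1) is unit, so x1 = False.
Try x2 = True.
No clause remains; x3 is free.
A satisfying assignment: x1: False; x2: True; x3: True; x4: False; x5: False; x6: False; x7: True.

Yes, satisfiable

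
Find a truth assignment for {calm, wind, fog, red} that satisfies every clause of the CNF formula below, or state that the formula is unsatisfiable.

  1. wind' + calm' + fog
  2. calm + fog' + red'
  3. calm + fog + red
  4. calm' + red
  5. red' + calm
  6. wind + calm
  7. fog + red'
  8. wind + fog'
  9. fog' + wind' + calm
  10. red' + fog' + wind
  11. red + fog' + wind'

calm ↦ 1; wind ↦ 1; fog ↦ 1; red ↦ 1

Suppose calm = 1.
(red) alone gives red = 1.
(fog) alone gives fog = 1.
(wind) alone gives wind = 1.
All clauses are satisfied.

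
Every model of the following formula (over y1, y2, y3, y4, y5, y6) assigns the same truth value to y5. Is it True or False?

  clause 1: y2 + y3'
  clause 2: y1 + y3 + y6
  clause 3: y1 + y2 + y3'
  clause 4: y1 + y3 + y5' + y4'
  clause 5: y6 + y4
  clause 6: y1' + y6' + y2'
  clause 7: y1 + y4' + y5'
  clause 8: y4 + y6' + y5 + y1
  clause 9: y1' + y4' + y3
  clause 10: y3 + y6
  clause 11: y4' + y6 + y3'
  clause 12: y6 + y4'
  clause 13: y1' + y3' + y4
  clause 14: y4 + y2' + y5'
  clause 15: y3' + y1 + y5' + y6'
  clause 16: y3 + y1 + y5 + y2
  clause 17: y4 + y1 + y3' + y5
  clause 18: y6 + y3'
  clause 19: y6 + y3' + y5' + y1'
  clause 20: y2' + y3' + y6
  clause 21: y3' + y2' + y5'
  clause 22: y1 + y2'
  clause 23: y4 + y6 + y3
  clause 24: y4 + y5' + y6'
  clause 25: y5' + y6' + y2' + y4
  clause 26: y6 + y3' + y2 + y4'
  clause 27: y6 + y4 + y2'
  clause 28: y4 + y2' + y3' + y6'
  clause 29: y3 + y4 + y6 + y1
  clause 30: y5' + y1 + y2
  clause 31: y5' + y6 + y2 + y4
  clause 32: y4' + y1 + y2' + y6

Suppose y5 = 1.
Suppose y2 = 1.
From the singleton clause (y4), y4 = 1.
From the singleton clause (y1), y1 = 1.
From the singleton clause (y6'), y6 = 0.
That conflicts with the unit clause (y6).
Undo y2 and try y2 = 0.
From the singleton clause (y3'), y3 = 0.
From the singleton clause (y6), y6 = 1.
From the singleton clause (y4), y4 = 1.
From the singleton clause (y1), y1 = 1.
That conflicts with the unit clause (y1').
Either choice for y2 ends in contradiction.
So every satisfying assignment has y5 = False.

False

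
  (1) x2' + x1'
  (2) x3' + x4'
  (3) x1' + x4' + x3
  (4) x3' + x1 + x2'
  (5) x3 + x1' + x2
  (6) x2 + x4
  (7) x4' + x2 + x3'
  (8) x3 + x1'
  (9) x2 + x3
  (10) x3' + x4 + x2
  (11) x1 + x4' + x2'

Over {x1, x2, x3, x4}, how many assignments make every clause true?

1

There are 2^4 = 16 truth assignments over (x1, x2, x3, x4).
Split on x2. With x2 = 1, the clauses containing x2 are satisfied and x2' drops from the rest; 1 of the 2^3 = 8 assignments to the other variables satisfy what remains.
With x2 = 0, by the same count on the reduced clause set, 0 assignments work.
Total: 1 + 0 = 1.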